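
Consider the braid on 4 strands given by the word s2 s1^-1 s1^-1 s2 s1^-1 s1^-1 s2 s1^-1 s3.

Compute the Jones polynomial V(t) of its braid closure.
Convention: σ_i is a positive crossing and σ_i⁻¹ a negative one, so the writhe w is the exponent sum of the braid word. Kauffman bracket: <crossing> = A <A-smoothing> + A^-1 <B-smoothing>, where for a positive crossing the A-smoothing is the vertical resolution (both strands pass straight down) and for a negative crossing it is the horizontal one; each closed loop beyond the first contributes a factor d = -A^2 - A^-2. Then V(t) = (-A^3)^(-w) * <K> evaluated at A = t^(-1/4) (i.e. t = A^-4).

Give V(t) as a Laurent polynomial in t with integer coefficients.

The presented braid s2 s1^-1 s1^-1 s2 s1^-1 s1^-1 s2 s1^-1 s3 on 4 strands reduces by inverse Markov moves (closure unchanged at each step):
  Destabilize: the word has the form β·s3 where s3 occurs only as the final letter (β ∈ B_3); drop it and the last strand → 3 strands.
Reduced to β = s2 s1^-1 s1^-1 s2 s1^-1 s1^-1 s2 s1^-1 on 3 strands, 8 crossings.
Compute on β:
Braid: s2 s1^-1 s1^-1 s2 s1^-1 s1^-1 s2 s1^-1 on 3 strands, 8 crossings.
Writhe w = (#positive) - (#negative) = 3 - 5 = -2.
State-sum expansion of <K>. There are 2^8 = 256 states.
Smooth each crossing (0=||, 1=⌣⌢); contribution A^(Σ sign_k(1-2s_k)) * d^(L-1).
Tabulate the states by total A-exponent and number of loops L (A-exp: L × count):
  A^8: L=6 ×1
  A^6: L=5 ×8
  A^4: L=4 ×28
  A^2: L=3 ×55, L=5 ×1
  A^0: L=2 ×63, L=4 ×7
  A^-2: L=1 ×35, L=3 ×21
  A^-4: L=2 ×26, L=4 ×2
  A^-6: L=3 ×8
  A^-8: L=4 ×1
Each group contributes A^e * Σ count * d^(L-1):
Powers of d = -A^2 - A^-2: d^2 = A^4 + 2 + A^-4; d^3 = -A^6 - 3*A^2 - 3*A^-2 - A^-6; d^4 = A^8 + 4*A^4 + 6 + 4*A^-4 + A^-8; d^5 = -A^10 - 5*A^6 - 10*A^2 - 10*A^-2 - 5*A^-6 - A^-10.
  A^8 * (d^5) = -A^18 - 5*A^14 - 10*A^10 - 10*A^6 - 5*A^2 - A^-2
  A^6 * (8*d^4) = 8*A^14 + 32*A^10 + 48*A^6 + 32*A^2 + 8*A^-2
  A^4 * (28*d^3) = -28*A^10 - 84*A^6 - 84*A^2 - 28*A^-2
  A^2 * (55*d^2 + d^4) = A^10 + 59*A^6 + 116*A^2 + 59*A^-2 + A^-6
  A^0 * (63*d + 7*d^3) = -7*A^6 - 84*A^2 - 84*A^-2 - 7*A^-6
  A^-2 * (35 + 21*d^2) = 21*A^2 + 77*A^-2 + 21*A^-6
  A^-4 * (26*d + 2*d^3) = -2*A^2 - 32*A^-2 - 32*A^-6 - 2*A^-10
  A^-6 * (8*d^2) = 8*A^-2 + 16*A^-6 + 8*A^-10
  A^-8 * (d^3) = -A^-2 - 3*A^-6 - 3*A^-10 - A^-14
Summing the groups: <K> = -A^18 + 3*A^14 - 5*A^10 + 6*A^6 - 6*A^2 + 6*A^-2 - 4*A^-6 + 3*A^-10 - A^-14
Normalise by the writhe: (-A^3)^(-w) = (-A^3)^(2) = A^6, so f(A) = A^6 * <K> = -A^24 + 3*A^20 - 5*A^16 + 6*A^12 - 6*A^8 + 6*A^4 - 4 + 3*A^-4 - A^-8.
Substitute A = t^(-1/4), i.e. A^e → t^(-e/4): V(t) = -t^2 + 3*t - 4 + 6*t^-1 - 6*t^-2 + 6*t^-3 - 5*t^-4 + 3*t^-5 - t^-6

Answer: -t^2 + 3*t - 4 + 6*t^-1 - 6*t^-2 + 6*t^-3 - 5*t^-4 + 3*t^-5 - t^-6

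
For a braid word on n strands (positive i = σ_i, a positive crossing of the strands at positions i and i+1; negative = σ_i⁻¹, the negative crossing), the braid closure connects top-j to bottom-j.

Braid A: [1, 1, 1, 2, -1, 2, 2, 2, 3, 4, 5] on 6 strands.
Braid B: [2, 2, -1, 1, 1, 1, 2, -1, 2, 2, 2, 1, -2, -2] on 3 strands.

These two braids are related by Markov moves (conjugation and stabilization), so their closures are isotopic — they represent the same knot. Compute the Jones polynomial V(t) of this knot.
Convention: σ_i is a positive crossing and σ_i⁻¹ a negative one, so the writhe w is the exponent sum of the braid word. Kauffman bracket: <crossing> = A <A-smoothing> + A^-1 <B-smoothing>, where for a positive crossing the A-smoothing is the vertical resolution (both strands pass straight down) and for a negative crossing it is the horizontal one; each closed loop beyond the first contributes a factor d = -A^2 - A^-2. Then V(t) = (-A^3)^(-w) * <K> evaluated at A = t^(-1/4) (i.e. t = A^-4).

-t^9 + 2*t^8 - 3*t^7 + 3*t^6 - 3*t^5 + 3*t^4 - t^3 + t^2

Derivation:
Markov-equivalent braids have isotopic closures, hence identical knot invariants. Strip the Markov moves from each word to reach a common short braid β, then compute V(t) once on β.
Braid A: s1 s1 s1 s2 s1^-1 s2 s2 s2 s3 s4 s5 on 6 strands reduces by inverse Markov moves (closure unchanged at each step):
  Destabilize: the word has the form β·s5 where s5 occurs only as the final letter (β ∈ B_5); drop it and the last strand → 5 strands.
  Destabilize: the word has the form β·s4 where s4 occurs only as the final letter (β ∈ B_4); drop it and the last strand → 4 strands.
  Destabilize: the word has the form β·s3 where s3 occurs only as the final letter (β ∈ B_3); drop it and the last strand → 3 strands.
Reduced to β = s1 s1 s1 s2 s1^-1 s2 s2 s2 on 3 strands, 8 crossings.
Braid B: s2 s2 s1^-1 s1 s1 s1 s2 s1^-1 s2 s2 s2 s1 s2^-1 s2^-1 on 3 strands reduces by inverse Markov moves (closure unchanged at each step):
  Deconjugate: the word is γ·β·γ⁻¹ with γ = s2 (prefix) and γ⁻¹ = s2^-1 (suffix); strip both.
  Deconjugate: the word is γ·β·γ⁻¹ with γ = s2 s1^-1 (prefix) and γ⁻¹ = s1 s2^-1 (suffix); strip both.
Reduced to β = s1 s1 s1 s2 s1^-1 s2 s2 s2 on 3 strands, 8 crossings.
Both give the same β = s1 s1 s1 s2 s1^-1 s2 s2 s2 on 3 strands, so one state sum suffices:
Braid: s1 s1 s1 s2 s1^-1 s2 s2 s2 on 3 strands, 8 crossings.
Writhe w = (#positive) - (#negative) = 7 - 1 = 6.
State-sum expansion of <K>. There are 2^8 = 256 states.
Each crossing splits two ways (0=vertical, 1=horizontal). The state's weight is A^(#A-smoothings - #B-smoothings) * d^(loops - 1).
Tabulate the states by total A-exponent and number of loops L (A-exp: L × count):
  A^8: L=2 ×1
  A^6: L=1 ×4, L=3 ×4
  A^4: L=2 ×25, L=4 ×3
  A^2: L=1 ×21, L=3 ×34, L=5 ×1
  A^0: L=2 ×48, L=4 ×22
  A^-2: L=3 ×49, L=5 ×7
  A^-4: L=4 ×27, L=6 ×1
  A^-6: L=5 ×8
  A^-8: L=6 ×1
Each group contributes A^e * Σ count * d^(L-1):
Powers of d = -A^2 - A^-2: d^2 = A^4 + 2 + A^-4; d^3 = -A^6 - 3*A^2 - 3*A^-2 - A^-6; d^4 = A^8 + 4*A^4 + 6 + 4*A^-4 + A^-8; d^5 = -A^10 - 5*A^6 - 10*A^2 - 10*A^-2 - 5*A^-6 - A^-10.
  A^8 * (d) = -A^10 - A^6
  A^6 * (4 + 4*d^2) = 4*A^10 + 12*A^6 + 4*A^2
  A^4 * (25*d + 3*d^3) = -3*A^10 - 34*A^6 - 34*A^2 - 3*A^-2
  A^2 * (21 + 34*d^2 + d^4) = A^10 + 38*A^6 + 95*A^2 + 38*A^-2 + A^-6
  A^0 * (48*d + 22*d^3) = -22*A^6 - 114*A^2 - 114*A^-2 - 22*A^-6
  A^-2 * (49*d^2 + 7*d^4) = 7*A^6 + 77*A^2 + 140*A^-2 + 77*A^-6 + 7*A^-10
  A^-4 * (27*d^3 + d^5) = -A^6 - 32*A^2 - 91*A^-2 - 91*A^-6 - 32*A^-10 - A^-14
  A^-6 * (8*d^4) = 8*A^2 + 32*A^-2 + 48*A^-6 + 32*A^-10 + 8*A^-14
  A^-8 * (d^5) = -A^2 - 5*A^-2 - 10*A^-6 - 10*A^-10 - 5*A^-14 - A^-18
Summing the groups: <K> = A^10 - A^6 + 3*A^2 - 3*A^-2 + 3*A^-6 - 3*A^-10 + 2*A^-14 - A^-18
Normalise by the writhe: (-A^3)^(-w) = (-A^3)^(-6) = A^-18, so f(A) = A^-18 * <K> = A^-8 - A^-12 + 3*A^-16 - 3*A^-20 + 3*A^-24 - 3*A^-28 + 2*A^-32 - A^-36.
Substitute A = t^(-1/4), i.e. A^e → t^(-e/4): V(t) = -t^9 + 2*t^8 - 3*t^7 + 3*t^6 - 3*t^5 + 3*t^4 - t^3 + t^2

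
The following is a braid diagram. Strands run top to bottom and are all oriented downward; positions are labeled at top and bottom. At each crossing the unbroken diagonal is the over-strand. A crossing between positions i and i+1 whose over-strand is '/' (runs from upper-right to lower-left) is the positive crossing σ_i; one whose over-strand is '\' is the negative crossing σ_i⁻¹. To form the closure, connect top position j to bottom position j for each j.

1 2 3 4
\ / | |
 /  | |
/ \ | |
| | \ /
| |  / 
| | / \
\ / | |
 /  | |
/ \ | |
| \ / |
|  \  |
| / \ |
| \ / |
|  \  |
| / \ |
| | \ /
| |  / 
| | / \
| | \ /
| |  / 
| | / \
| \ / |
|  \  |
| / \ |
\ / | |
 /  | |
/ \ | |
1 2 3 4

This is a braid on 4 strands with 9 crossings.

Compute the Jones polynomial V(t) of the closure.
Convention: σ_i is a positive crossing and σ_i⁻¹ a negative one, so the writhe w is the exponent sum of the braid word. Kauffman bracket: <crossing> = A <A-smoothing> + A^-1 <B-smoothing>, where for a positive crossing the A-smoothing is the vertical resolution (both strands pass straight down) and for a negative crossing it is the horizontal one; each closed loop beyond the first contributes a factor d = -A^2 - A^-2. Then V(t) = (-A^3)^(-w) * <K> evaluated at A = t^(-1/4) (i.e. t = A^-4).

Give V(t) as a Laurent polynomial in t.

Reading the diagram top to bottom ('/'-over between positions i,i+1 = s_i, '\'-over = s_i^-1): braid word = s1 s3 s1 s2^-1 s2^-1 s3 s3 s2^-1 s1.
Braid: s1 s3 s1 s2^-1 s2^-1 s3 s3 s2^-1 s1 on 4 strands, 9 crossings.
Writhe w = (#positive) - (#negative) = 6 - 3 = 3.
State-sum expansion of <K>. There are 2^9 = 512 states.
For each crossing: s=0 is the vertical smoothing, s=1 horizontal. Crossing k contributes A^(sign_k * (1 - 2*s_k)); loop factor d = -A^2 - A^-2.
Tabulate the states by total A-exponent and number of loops L (A-exp: L × count):
  A^9: L=5 ×1
  A^7: L=4 ×9
  A^5: L=3 ×32, L=5 ×4
  A^3: L=2 ×55, L=4 ×28, L=6 ×1
  A^1: L=1 ×39, L=3 ×77, L=5 ×10
  A^-1: L=2 ×81, L=4 ×44, L=6 ×1
  A^-3: L=3 ×73, L=5 ×11
  A^-5: L=4 ×35, L=6 ×1
  A^-7: L=5 ×9
  A^-9: L=6 ×1
Each group contributes A^e * Σ count * d^(L-1):
Powers of d = -A^2 - A^-2: d^2 = A^4 + 2 + A^-4; d^3 = -A^6 - 3*A^2 - 3*A^-2 - A^-6; d^4 = A^8 + 4*A^4 + 6 + 4*A^-4 + A^-8; d^5 = -A^10 - 5*A^6 - 10*A^2 - 10*A^-2 - 5*A^-6 - A^-10.
  A^9 * (d^4) = A^17 + 4*A^13 + 6*A^9 + 4*A^5 + A
  A^7 * (9*d^3) = -9*A^13 - 27*A^9 - 27*A^5 - 9*A
  A^5 * (32*d^2 + 4*d^4) = 4*A^13 + 48*A^9 + 88*A^5 + 48*A + 4*A^-3
  A^3 * (55*d + 28*d^3 + d^5) = -A^13 - 33*A^9 - 149*A^5 - 149*A - 33*A^-3 - A^-7
  A^1 * (39 + 77*d^2 + 10*d^4) = 10*A^9 + 117*A^5 + 253*A + 117*A^-3 + 10*A^-7
  A^-1 * (81*d + 44*d^3 + d^5) = -A^9 - 49*A^5 - 223*A - 223*A^-3 - 49*A^-7 - A^-11
  A^-3 * (73*d^2 + 11*d^4) = 11*A^5 + 117*A + 212*A^-3 + 117*A^-7 + 11*A^-11
  A^-5 * (35*d^3 + d^5) = -A^5 - 40*A - 115*A^-3 - 115*A^-7 - 40*A^-11 - A^-15
  A^-7 * (9*d^4) = 9*A + 36*A^-3 + 54*A^-7 + 36*A^-11 + 9*A^-15
  A^-9 * (d^5) = -A - 5*A^-3 - 10*A^-7 - 10*A^-11 - 5*A^-15 - A^-19
Summing the groups: <K> = A^17 - 2*A^13 + 3*A^9 - 6*A^5 + 6*A - 7*A^-3 + 6*A^-7 - 4*A^-11 + 3*A^-15 - A^-19
Normalise by the writhe: (-A^3)^(-w) = (-A^3)^(-3) = -A^-9, so f(A) = -A^-9 * <K> = -A^8 + 2*A^4 - 3 + 6*A^-4 - 6*A^-8 + 7*A^-12 - 6*A^-16 + 4*A^-20 - 3*A^-24 + A^-28.
Substitute A = t^(-1/4), i.e. A^e → t^(-e/4): V(t) = t^7 - 3*t^6 + 4*t^5 - 6*t^4 + 7*t^3 - 6*t^2 + 6*t - 3 + 2*t^-1 - t^-2

Answer: t^7 - 3*t^6 + 4*t^5 - 6*t^4 + 7*t^3 - 6*t^2 + 6*t - 3 + 2*t^-1 - t^-2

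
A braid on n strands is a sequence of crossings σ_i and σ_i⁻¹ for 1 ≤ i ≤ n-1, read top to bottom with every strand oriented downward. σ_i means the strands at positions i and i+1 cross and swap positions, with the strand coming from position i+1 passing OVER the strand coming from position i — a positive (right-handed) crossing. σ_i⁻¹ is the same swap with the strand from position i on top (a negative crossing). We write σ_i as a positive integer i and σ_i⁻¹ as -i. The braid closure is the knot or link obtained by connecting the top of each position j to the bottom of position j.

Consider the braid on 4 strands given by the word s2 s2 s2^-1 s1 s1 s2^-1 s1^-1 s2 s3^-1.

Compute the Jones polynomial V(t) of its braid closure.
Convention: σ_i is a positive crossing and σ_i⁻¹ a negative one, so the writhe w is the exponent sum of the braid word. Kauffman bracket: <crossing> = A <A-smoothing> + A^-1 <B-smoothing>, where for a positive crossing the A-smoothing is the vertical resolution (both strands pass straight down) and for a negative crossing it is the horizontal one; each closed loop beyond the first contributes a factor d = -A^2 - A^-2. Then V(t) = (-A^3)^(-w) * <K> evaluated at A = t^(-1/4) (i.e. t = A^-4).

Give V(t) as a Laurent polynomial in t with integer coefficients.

The presented braid s2 s2 s2^-1 s1 s1 s2^-1 s1^-1 s2 s3^-1 on 4 strands reduces by inverse Markov moves (closure unchanged at each step):
  Destabilize: the word has the form β·s3^-1 where s3^-1 occurs only as the final letter (β ∈ B_3); drop it and the last strand → 3 strands.
Reduced to β = s2 s2 s2^-1 s1 s1 s2^-1 s1^-1 s2 on 3 strands, 8 crossings.
Compute on β:
First cancel adjacent σ_i σ_i⁻¹ pairs (Reidemeister II — same braid, same closure): s2 s2 s2^-1 s1 s1 s2^-1 s1^-1 s2 → s2 s1 s1 s2^-1 s1^-1 s2.
Braid: s2 s1 s1 s2^-1 s1^-1 s2 on 3 strands, 6 crossings.
Writhe w = (#positive) - (#negative) = 4 - 2 = 2.
Enumerate smoothing states for the bracket polynomial. There are 2^6 = 64 states.
For each crossing: s=0 is the vertical smoothing, s=1 horizontal. Crossing k contributes A^(sign_k * (1 - 2*s_k)); loop factor d = -A^2 - A^-2.
Tabulate the states by total A-exponent and number of loops L (A-exp: L × count):
  A^6: L=1 ×1
  A^4: L=2 ×6
  A^2: L=1 ×8, L=3 ×7
  A^0: L=2 ×18, L=4 ×2
  A^-2: L=1 ×4, L=3 ×11
  A^-4: L=2 ×4, L=4 ×2
  A^-6: L=3 ×1
Each group contributes A^e * Σ count * d^(L-1):
Powers of d = -A^2 - A^-2: d^2 = A^4 + 2 + A^-4; d^3 = -A^6 - 3*A^2 - 3*A^-2 - A^-6.
  A^6 * (1) = A^6
  A^4 * (6*d) = -6*A^6 - 6*A^2
  A^2 * (8 + 7*d^2) = 7*A^6 + 22*A^2 + 7*A^-2
  A^0 * (18*d + 2*d^3) = -2*A^6 - 24*A^2 - 24*A^-2 - 2*A^-6
  A^-2 * (4 + 11*d^2) = 11*A^2 + 26*A^-2 + 11*A^-6
  A^-4 * (4*d + 2*d^3) = -2*A^2 - 10*A^-2 - 10*A^-6 - 2*A^-10
  A^-6 * (d^2) = A^-2 + 2*A^-6 + A^-10
Summing the groups: <K> = A^2 + A^-6 - A^-10
Normalise by the writhe: (-A^3)^(-w) = (-A^3)^(-2) = A^-6, so f(A) = A^-6 * <K> = A^-4 + A^-12 - A^-16.
Substitute A = t^(-1/4), i.e. A^e → t^(-e/4): V(t) = -t^4 + t^3 + t

Answer: -t^4 + t^3 + t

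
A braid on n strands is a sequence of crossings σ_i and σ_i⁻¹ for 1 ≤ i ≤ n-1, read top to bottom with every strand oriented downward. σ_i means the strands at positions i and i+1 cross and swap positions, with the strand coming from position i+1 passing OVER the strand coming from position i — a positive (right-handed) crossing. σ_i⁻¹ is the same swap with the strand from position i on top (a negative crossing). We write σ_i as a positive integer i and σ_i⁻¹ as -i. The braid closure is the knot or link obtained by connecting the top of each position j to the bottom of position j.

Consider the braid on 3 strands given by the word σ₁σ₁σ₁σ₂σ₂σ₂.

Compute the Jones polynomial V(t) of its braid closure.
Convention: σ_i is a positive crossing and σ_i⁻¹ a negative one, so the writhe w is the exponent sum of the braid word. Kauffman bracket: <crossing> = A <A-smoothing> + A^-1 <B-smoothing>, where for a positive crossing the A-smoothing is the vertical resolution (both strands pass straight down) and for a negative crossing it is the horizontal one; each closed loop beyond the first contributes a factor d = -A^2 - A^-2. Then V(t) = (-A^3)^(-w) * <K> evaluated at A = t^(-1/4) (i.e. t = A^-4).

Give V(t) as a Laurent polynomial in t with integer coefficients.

t^8 - 2*t^7 + t^6 - 2*t^5 + 2*t^4 + t^2

Derivation:
Braid: s1 s1 s1 s2 s2 s2 on 3 strands, 6 crossings.
Writhe w = (#positive) - (#negative) = 6 - 0 = 6.
Computing the Kauffman bracket via state sum. There are 2^6 = 64 states.
For each crossing: s=0 is the vertical smoothing, s=1 horizontal. Crossing k contributes A^(sign_k * (1 - 2*s_k)); loop factor d = -A^2 - A^-2.
Tabulate the states by total A-exponent and number of loops L (A-exp: L × count):
  A^6: L=3 ×1
  A^4: L=2 ×6
  A^2: L=1 ×9, L=3 ×6
  A^0: L=2 ×18, L=4 ×2
  A^-2: L=3 ×15
  A^-4: L=4 ×6
  A^-6: L=5 ×1
Each group contributes A^e * Σ count * d^(L-1):
Powers of d = -A^2 - A^-2: d^2 = A^4 + 2 + A^-4; d^3 = -A^6 - 3*A^2 - 3*A^-2 - A^-6; d^4 = A^8 + 4*A^4 + 6 + 4*A^-4 + A^-8.
  A^6 * (d^2) = A^10 + 2*A^6 + A^2
  A^4 * (6*d) = -6*A^6 - 6*A^2
  A^2 * (9 + 6*d^2) = 6*A^6 + 21*A^2 + 6*A^-2
  A^0 * (18*d + 2*d^3) = -2*A^6 - 24*A^2 - 24*A^-2 - 2*A^-6
  A^-2 * (15*d^2) = 15*A^2 + 30*A^-2 + 15*A^-6
  A^-4 * (6*d^3) = -6*A^2 - 18*A^-2 - 18*A^-6 - 6*A^-10
  A^-6 * (d^4) = A^2 + 4*A^-2 + 6*A^-6 + 4*A^-10 + A^-14
Summing the groups: <K> = A^10 + 2*A^2 - 2*A^-2 + A^-6 - 2*A^-10 + A^-14
Normalise by the writhe: (-A^3)^(-w) = (-A^3)^(-6) = A^-18, so f(A) = A^-18 * <K> = A^-8 + 2*A^-16 - 2*A^-20 + A^-24 - 2*A^-28 + A^-32.
Substitute A = t^(-1/4), i.e. A^e → t^(-e/4): V(t) = t^8 - 2*t^7 + t^6 - 2*t^5 + 2*t^4 + t^2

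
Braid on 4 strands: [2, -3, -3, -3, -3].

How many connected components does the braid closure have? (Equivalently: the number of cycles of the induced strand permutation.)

3

Derivation:
Track the strand permutation on 4 strands, starting from identity.
  step 1: s2 swaps positions 2,3 -> [1 3 2 4]
  step 2: s3^-1 swaps positions 3,4 -> [1 3 4 2]
  step 3: s3^-1 swaps positions 3,4 -> [1 3 2 4]
  step 4: s3^-1 swaps positions 3,4 -> [1 3 4 2]
  step 5: s3^-1 swaps positions 3,4 -> [1 3 2 4]
Final permutation (position -> original strand): [1 3 2 4]
Closure components = cycle count of this permutation = 3.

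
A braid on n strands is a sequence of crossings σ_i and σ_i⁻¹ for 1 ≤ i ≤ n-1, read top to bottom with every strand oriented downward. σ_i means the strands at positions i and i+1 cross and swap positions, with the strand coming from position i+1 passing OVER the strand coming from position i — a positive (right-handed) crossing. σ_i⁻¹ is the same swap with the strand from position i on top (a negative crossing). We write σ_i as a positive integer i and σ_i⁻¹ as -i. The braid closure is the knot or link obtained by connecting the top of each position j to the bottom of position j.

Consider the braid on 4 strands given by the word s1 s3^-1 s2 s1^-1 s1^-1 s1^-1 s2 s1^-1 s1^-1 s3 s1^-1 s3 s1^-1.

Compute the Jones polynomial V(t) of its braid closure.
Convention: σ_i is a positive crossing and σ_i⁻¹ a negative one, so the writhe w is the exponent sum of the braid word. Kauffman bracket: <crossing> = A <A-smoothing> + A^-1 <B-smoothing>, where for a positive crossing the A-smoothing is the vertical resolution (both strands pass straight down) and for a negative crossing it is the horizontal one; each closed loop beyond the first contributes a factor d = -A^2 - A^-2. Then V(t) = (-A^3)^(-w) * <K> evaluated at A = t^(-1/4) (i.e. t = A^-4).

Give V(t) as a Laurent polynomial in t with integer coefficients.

The presented braid s1 s3^-1 s2 s1^-1 s1^-1 s1^-1 s2 s1^-1 s1^-1 s3 s1^-1 s3 s1^-1 on 4 strands reduces by inverse Markov moves (closure unchanged at each step):
  Deconjugate: the word is γ·β·γ⁻¹ with γ = s1 s3^-1 (prefix) and γ⁻¹ = s3 s1^-1 (suffix); strip both.
Reduced to β = s2 s1^-1 s1^-1 s1^-1 s2 s1^-1 s1^-1 s3 s1^-1 on 4 strands, 9 crossings.
Compute on β:
Braid: s2 s1^-1 s1^-1 s1^-1 s2 s1^-1 s1^-1 s3 s1^-1 on 4 strands, 9 crossings.
Writhe w = (#positive) - (#negative) = 3 - 6 = -3.
Computing the Kauffman bracket via state sum. There are 2^9 = 512 states.
For each crossing: s=0 is the vertical smoothing, s=1 horizontal. Crossing k contributes A^(sign_k * (1 - 2*s_k)); loop factor d = -A^2 - A^-2.
Tabulate the states by total A-exponent and number of loops L (A-exp: L × count):
  A^9: L=8 ×1
  A^7: L=7 ×9
  A^5: L=6 ×36
  A^3: L=5 ×84
  A^1: L=4 ×126
  A^-1: L=3 ×124, L=5 ×2
  A^-3: L=2 ×75, L=4 ×9
  A^-5: L=1 ×21, L=3 ×15
  A^-7: L=2 ×8, L=4 ×1
  A^-9: L=3 ×1
Each group contributes A^e * Σ count * d^(L-1):
Powers of d = -A^2 - A^-2: d^2 = A^4 + 2 + A^-4; d^3 = -A^6 - 3*A^2 - 3*A^-2 - A^-6; d^4 = A^8 + 4*A^4 + 6 + 4*A^-4 + A^-8; d^5 = -A^10 - 5*A^6 - 10*A^2 - 10*A^-2 - 5*A^-6 - A^-10; d^6 = A^12 + 6*A^8 + 15*A^4 + 20 + 15*A^-4 + 6*A^-8 + A^-12; d^7 = -A^14 - 7*A^10 - 21*A^6 - 35*A^2 - 35*A^-2 - 21*A^-6 - 7*A^-10 - A^-14.
  A^9 * (d^7) = -A^23 - 7*A^19 - 21*A^15 - 35*A^11 - 35*A^7 - 21*A^3 - 7*A^-1 - A^-5
  A^7 * (9*d^6) = 9*A^19 + 54*A^15 + 135*A^11 + 180*A^7 + 135*A^3 + 54*A^-1 + 9*A^-5
  A^5 * (36*d^5) = -36*A^15 - 180*A^11 - 360*A^7 - 360*A^3 - 180*A^-1 - 36*A^-5
  A^3 * (84*d^4) = 84*A^11 + 336*A^7 + 504*A^3 + 336*A^-1 + 84*A^-5
  A^1 * (126*d^3) = -126*A^7 - 378*A^3 - 378*A^-1 - 126*A^-5
  A^-1 * (124*d^2 + 2*d^4) = 2*A^7 + 132*A^3 + 260*A^-1 + 132*A^-5 + 2*A^-9
  A^-3 * (75*d + 9*d^3) = -9*A^3 - 102*A^-1 - 102*A^-5 - 9*A^-9
  A^-5 * (21 + 15*d^2) = 15*A^-1 + 51*A^-5 + 15*A^-9
  A^-7 * (8*d + d^3) = -A^-1 - 11*A^-5 - 11*A^-9 - A^-13
  A^-9 * (d^2) = A^-5 + 2*A^-9 + A^-13
Summing the groups: <K> = -A^23 + 2*A^19 - 3*A^15 + 4*A^11 - 3*A^7 + 3*A^3 - 3*A^-1 + A^-5 - A^-9
Normalise by the writhe: (-A^3)^(-w) = (-A^3)^(3) = -A^9, so f(A) = -A^9 * <K> = A^32 - 2*A^28 + 3*A^24 - 4*A^20 + 3*A^16 - 3*A^12 + 3*A^8 - A^4 + 1.
Substitute A = t^(-1/4), i.e. A^e → t^(-e/4): V(t) = 1 - t^-1 + 3*t^-2 - 3*t^-3 + 3*t^-4 - 4*t^-5 + 3*t^-6 - 2*t^-7 + t^-8

Answer: 1 - t^-1 + 3*t^-2 - 3*t^-3 + 3*t^-4 - 4*t^-5 + 3*t^-6 - 2*t^-7 + t^-8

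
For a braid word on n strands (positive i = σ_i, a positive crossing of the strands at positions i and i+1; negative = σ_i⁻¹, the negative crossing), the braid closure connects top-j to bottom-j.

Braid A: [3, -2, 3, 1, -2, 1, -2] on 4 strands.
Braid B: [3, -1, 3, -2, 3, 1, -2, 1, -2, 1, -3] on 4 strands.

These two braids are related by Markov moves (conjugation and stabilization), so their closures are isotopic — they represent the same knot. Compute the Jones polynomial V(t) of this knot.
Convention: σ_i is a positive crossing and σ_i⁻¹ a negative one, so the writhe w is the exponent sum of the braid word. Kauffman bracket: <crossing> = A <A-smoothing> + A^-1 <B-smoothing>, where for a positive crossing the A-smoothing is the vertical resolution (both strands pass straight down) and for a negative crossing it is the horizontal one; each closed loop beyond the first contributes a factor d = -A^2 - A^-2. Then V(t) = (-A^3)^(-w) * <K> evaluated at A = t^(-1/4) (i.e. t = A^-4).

t^4 - 2*t^3 + 3*t^2 - 4*t + 4 - 3*t^-1 + 3*t^-2 - t^-3

Derivation:
Markov-equivalent braids have isotopic closures, hence identical knot invariants. Strip the Markov moves from each word to reach a common short braid β, then compute V(t) once on β.
Braid A: s3 s2^-1 s3 s1 s2^-1 s1 s2^-1 on 4 strands has no conjugating prefix/suffix or stabilization to strip; take β = s3 s2^-1 s3 s1 s2^-1 s1 s2^-1.
Braid B: s3 s1^-1 s3 s2^-1 s3 s1 s2^-1 s1 s2^-1 s1 s3^-1 on 4 strands reduces by inverse Markov moves (closure unchanged at each step):
  Deconjugate: the word is γ·β·γ⁻¹ with γ = s3 s1^-1 (prefix) and γ⁻¹ = s1 s3^-1 (suffix); strip both.
Reduced to β = s3 s2^-1 s3 s1 s2^-1 s1 s2^-1 on 4 strands, 7 crossings.
Both give the same β = s3 s2^-1 s3 s1 s2^-1 s1 s2^-1 on 4 strands, so one state sum suffices:
Braid: s3 s2^-1 s3 s1 s2^-1 s1 s2^-1 on 4 strands, 7 crossings.
Writhe w = (#positive) - (#negative) = 4 - 3 = 1.
State-sum expansion of <K>. There are 2^7 = 128 states.
For each crossing: s=0 is the vertical smoothing, s=1 horizontal. Crossing k contributes A^(sign_k * (1 - 2*s_k)); loop factor d = -A^2 - A^-2.
Tabulate the states by total A-exponent and number of loops L (A-exp: L × count):
  A^7: L=5 ×1
  A^5: L=4 ×7
  A^3: L=3 ×21
  A^1: L=2 ×32, L=4 ×3
  A^-1: L=1 ×21, L=3 ×14
  A^-3: L=2 ×19, L=4 ×2
  A^-5: L=3 ×7
  A^-7: L=4 ×1
Each group contributes A^e * Σ count * d^(L-1):
Powers of d = -A^2 - A^-2: d^2 = A^4 + 2 + A^-4; d^3 = -A^6 - 3*A^2 - 3*A^-2 - A^-6; d^4 = A^8 + 4*A^4 + 6 + 4*A^-4 + A^-8.
  A^7 * (d^4) = A^15 + 4*A^11 + 6*A^7 + 4*A^3 + A^-1
  A^5 * (7*d^3) = -7*A^11 - 21*A^7 - 21*A^3 - 7*A^-1
  A^3 * (21*d^2) = 21*A^7 + 42*A^3 + 21*A^-1
  A^1 * (32*d + 3*d^3) = -3*A^7 - 41*A^3 - 41*A^-1 - 3*A^-5
  A^-1 * (21 + 14*d^2) = 14*A^3 + 49*A^-1 + 14*A^-5
  A^-3 * (19*d + 2*d^3) = -2*A^3 - 25*A^-1 - 25*A^-5 - 2*A^-9
  A^-5 * (7*d^2) = 7*A^-1 + 14*A^-5 + 7*A^-9
  A^-7 * (d^3) = -A^-1 - 3*A^-5 - 3*A^-9 - A^-13
Summing the groups: <K> = A^15 - 3*A^11 + 3*A^7 - 4*A^3 + 4*A^-1 - 3*A^-5 + 2*A^-9 - A^-13
Normalise by the writhe: (-A^3)^(-w) = (-A^3)^(-1) = -A^-3, so f(A) = -A^-3 * <K> = -A^12 + 3*A^8 - 3*A^4 + 4 - 4*A^-4 + 3*A^-8 - 2*A^-12 + A^-16.
Substitute A = t^(-1/4), i.e. A^e → t^(-e/4): V(t) = t^4 - 2*t^3 + 3*t^2 - 4*t + 4 - 3*t^-1 + 3*t^-2 - t^-3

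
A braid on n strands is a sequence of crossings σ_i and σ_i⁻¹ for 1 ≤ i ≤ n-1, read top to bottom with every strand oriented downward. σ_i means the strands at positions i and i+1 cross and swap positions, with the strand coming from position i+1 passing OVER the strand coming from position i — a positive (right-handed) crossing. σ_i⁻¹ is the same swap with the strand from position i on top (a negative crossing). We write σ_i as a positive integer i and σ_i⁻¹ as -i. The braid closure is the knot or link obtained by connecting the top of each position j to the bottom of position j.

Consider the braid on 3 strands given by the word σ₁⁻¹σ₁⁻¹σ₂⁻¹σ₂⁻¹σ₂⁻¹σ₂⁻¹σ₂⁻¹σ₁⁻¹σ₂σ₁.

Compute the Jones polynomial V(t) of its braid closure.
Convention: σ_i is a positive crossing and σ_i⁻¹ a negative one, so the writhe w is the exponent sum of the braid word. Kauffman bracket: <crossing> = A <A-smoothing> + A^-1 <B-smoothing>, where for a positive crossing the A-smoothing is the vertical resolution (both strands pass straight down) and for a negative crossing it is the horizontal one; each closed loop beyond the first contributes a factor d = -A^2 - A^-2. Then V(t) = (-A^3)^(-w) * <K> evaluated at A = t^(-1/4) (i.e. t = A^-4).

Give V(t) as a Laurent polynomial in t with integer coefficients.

t^-2 - t^-3 + 2*t^-4 - 2*t^-5 + 3*t^-6 - 2*t^-7 + t^-8 - t^-9

Derivation:
The presented braid s1^-1 s1^-1 s2^-1 s2^-1 s2^-1 s2^-1 s2^-1 s1^-1 s2 s1 on 3 strands reduces by inverse Markov moves (closure unchanged at each step):
  Deconjugate: the word is γ·β·γ⁻¹ with γ = s1^-1 (prefix) and γ⁻¹ = s1 (suffix); strip both.
Reduced to β = s1^-1 s2^-1 s2^-1 s2^-1 s2^-1 s2^-1 s1^-1 s2 on 3 strands, 8 crossings.
Compute on β:
Braid: s1^-1 s2^-1 s2^-1 s2^-1 s2^-1 s2^-1 s1^-1 s2 on 3 strands, 8 crossings.
Writhe w = (#positive) - (#negative) = 1 - 7 = -6.
Computing the Kauffman bracket via state sum. There are 2^8 = 256 states.
For each crossing: s=0 is the vertical smoothing, s=1 horizontal. Crossing k contributes A^(sign_k * (1 - 2*s_k)); loop factor d = -A^2 - A^-2.
Tabulate the states by total A-exponent and number of loops L (A-exp: L × count):
  A^8: L=6 ×1
  A^6: L=5 ×8
  A^4: L=4 ×25, L=6 ×3
  A^2: L=3 ×40, L=5 ×15, L=7 ×1
  A^0: L=2 ×35, L=4 ×30, L=6 ×5
  A^-2: L=1 ×15, L=3 ×31, L=5 ×10
  A^-4: L=2 ×18, L=4 ×10
  A^-6: L=1 ×2, L=3 ×6
  A^-8: L=2 ×1
Each group contributes A^e * Σ count * d^(L-1):
Powers of d = -A^2 - A^-2: d^2 = A^4 + 2 + A^-4; d^3 = -A^6 - 3*A^2 - 3*A^-2 - A^-6; d^4 = A^8 + 4*A^4 + 6 + 4*A^-4 + A^-8; d^5 = -A^10 - 5*A^6 - 10*A^2 - 10*A^-2 - 5*A^-6 - A^-10; d^6 = A^12 + 6*A^8 + 15*A^4 + 20 + 15*A^-4 + 6*A^-8 + A^-12.
  A^8 * (d^5) = -A^18 - 5*A^14 - 10*A^10 - 10*A^6 - 5*A^2 - A^-2
  A^6 * (8*d^4) = 8*A^14 + 32*A^10 + 48*A^6 + 32*A^2 + 8*A^-2
  A^4 * (25*d^3 + 3*d^5) = -3*A^14 - 40*A^10 - 105*A^6 - 105*A^2 - 40*A^-2 - 3*A^-6
  A^2 * (40*d^2 + 15*d^4 + d^6) = A^14 + 21*A^10 + 115*A^6 + 190*A^2 + 115*A^-2 + 21*A^-6 + A^-10
  A^0 * (35*d + 30*d^3 + 5*d^5) = -5*A^10 - 55*A^6 - 175*A^2 - 175*A^-2 - 55*A^-6 - 5*A^-10
  A^-2 * (15 + 31*d^2 + 10*d^4) = 10*A^6 + 71*A^2 + 137*A^-2 + 71*A^-6 + 10*A^-10
  A^-4 * (18*d + 10*d^3) = -10*A^2 - 48*A^-2 - 48*A^-6 - 10*A^-10
  A^-6 * (2 + 6*d^2) = 6*A^-2 + 14*A^-6 + 6*A^-10
  A^-8 * (d) = -A^-6 - A^-10
Summing the groups: <K> = -A^18 + A^14 - 2*A^10 + 3*A^6 - 2*A^2 + 2*A^-2 - A^-6 + A^-10
Normalise by the writhe: (-A^3)^(-w) = (-A^3)^(6) = A^18, so f(A) = A^18 * <K> = -A^36 + A^32 - 2*A^28 + 3*A^24 - 2*A^20 + 2*A^16 - A^12 + A^8.
Substitute A = t^(-1/4), i.e. A^e → t^(-e/4): V(t) = t^-2 - t^-3 + 2*t^-4 - 2*t^-5 + 3*t^-6 - 2*t^-7 + t^-8 - t^-9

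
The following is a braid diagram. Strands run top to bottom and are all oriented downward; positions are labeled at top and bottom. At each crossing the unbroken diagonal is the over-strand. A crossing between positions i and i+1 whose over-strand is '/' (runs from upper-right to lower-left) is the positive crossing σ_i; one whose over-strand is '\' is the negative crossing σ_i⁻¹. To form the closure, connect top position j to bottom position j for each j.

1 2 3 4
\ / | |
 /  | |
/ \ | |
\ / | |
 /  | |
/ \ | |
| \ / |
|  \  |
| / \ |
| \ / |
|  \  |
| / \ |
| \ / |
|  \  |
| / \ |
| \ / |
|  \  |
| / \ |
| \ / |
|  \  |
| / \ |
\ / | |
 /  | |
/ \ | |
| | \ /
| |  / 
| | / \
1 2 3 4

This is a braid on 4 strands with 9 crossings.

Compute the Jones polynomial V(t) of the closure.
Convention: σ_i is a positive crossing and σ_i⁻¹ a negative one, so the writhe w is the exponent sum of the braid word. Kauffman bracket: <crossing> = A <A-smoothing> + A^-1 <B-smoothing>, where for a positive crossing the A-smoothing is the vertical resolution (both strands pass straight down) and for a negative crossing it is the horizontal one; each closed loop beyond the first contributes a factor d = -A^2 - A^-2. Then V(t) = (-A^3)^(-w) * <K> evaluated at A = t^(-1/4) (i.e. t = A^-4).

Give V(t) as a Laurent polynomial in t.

-t^2 + t - 1 + 3*t^-1 - 2*t^-2 + 3*t^-3 - 2*t^-4 + t^-5 - t^-6

Derivation:
Reading the diagram top to bottom ('/'-over between positions i,i+1 = s_i, '\'-over = s_i^-1): braid word = s1 s1 s2^-1 s2^-1 s2^-1 s2^-1 s2^-1 s1 s3.
The presented braid s1 s1 s2^-1 s2^-1 s2^-1 s2^-1 s2^-1 s1 s3 on 4 strands reduces by inverse Markov moves (closure unchanged at each step):
  Destabilize: the word has the form β·s3 where s3 occurs only as the final letter (β ∈ B_3); drop it and the last strand → 3 strands.
Reduced to β = s1 s1 s2^-1 s2^-1 s2^-1 s2^-1 s2^-1 s1 on 3 strands, 8 crossings.
Compute on β:
Braid: s1 s1 s2^-1 s2^-1 s2^-1 s2^-1 s2^-1 s1 on 3 strands, 8 crossings.
Writhe w = (#positive) - (#negative) = 3 - 5 = -2.
State-sum expansion of <K>. There are 2^8 = 256 states.
Each crossing splits two ways (0=vertical, 1=horizontal). The state's weight is A^(#A-smoothings - #B-smoothings) * d^(loops - 1).
Tabulate the states by total A-exponent and number of loops L (A-exp: L × count):
  A^8: L=6 ×1
  A^6: L=5 ×8
  A^4: L=4 ×25, L=6 ×3
  A^2: L=3 ×40, L=5 ×15, L=7 ×1
  A^0: L=2 ×35, L=4 ×30, L=6 ×5
  A^-2: L=1 ×15, L=3 ×31, L=5 ×10
  A^-4: L=2 ×18, L=4 ×10
  A^-6: L=3 ×8
  A^-8: L=4 ×1
Each group contributes A^e * Σ count * d^(L-1):
Powers of d = -A^2 - A^-2: d^2 = A^4 + 2 + A^-4; d^3 = -A^6 - 3*A^2 - 3*A^-2 - A^-6; d^4 = A^8 + 4*A^4 + 6 + 4*A^-4 + A^-8; d^5 = -A^10 - 5*A^6 - 10*A^2 - 10*A^-2 - 5*A^-6 - A^-10; d^6 = A^12 + 6*A^8 + 15*A^4 + 20 + 15*A^-4 + 6*A^-8 + A^-12.
  A^8 * (d^5) = -A^18 - 5*A^14 - 10*A^10 - 10*A^6 - 5*A^2 - A^-2
  A^6 * (8*d^4) = 8*A^14 + 32*A^10 + 48*A^6 + 32*A^2 + 8*A^-2
  A^4 * (25*d^3 + 3*d^5) = -3*A^14 - 40*A^10 - 105*A^6 - 105*A^2 - 40*A^-2 - 3*A^-6
  A^2 * (40*d^2 + 15*d^4 + d^6) = A^14 + 21*A^10 + 115*A^6 + 190*A^2 + 115*A^-2 + 21*A^-6 + A^-10
  A^0 * (35*d + 30*d^3 + 5*d^5) = -5*A^10 - 55*A^6 - 175*A^2 - 175*A^-2 - 55*A^-6 - 5*A^-10
  A^-2 * (15 + 31*d^2 + 10*d^4) = 10*A^6 + 71*A^2 + 137*A^-2 + 71*A^-6 + 10*A^-10
  A^-4 * (18*d + 10*d^3) = -10*A^2 - 48*A^-2 - 48*A^-6 - 10*A^-10
  A^-6 * (8*d^2) = 8*A^-2 + 16*A^-6 + 8*A^-10
  A^-8 * (d^3) = -A^-2 - 3*A^-6 - 3*A^-10 - A^-14
Summing the groups: <K> = -A^18 + A^14 - 2*A^10 + 3*A^6 - 2*A^2 + 3*A^-2 - A^-6 + A^-10 - A^-14
Normalise by the writhe: (-A^3)^(-w) = (-A^3)^(2) = A^6, so f(A) = A^6 * <K> = -A^24 + A^20 - 2*A^16 + 3*A^12 - 2*A^8 + 3*A^4 - 1 + A^-4 - A^-8.
Substitute A = t^(-1/4), i.e. A^e → t^(-e/4): V(t) = -t^2 + t - 1 + 3*t^-1 - 2*t^-2 + 3*t^-3 - 2*t^-4 + t^-5 - t^-6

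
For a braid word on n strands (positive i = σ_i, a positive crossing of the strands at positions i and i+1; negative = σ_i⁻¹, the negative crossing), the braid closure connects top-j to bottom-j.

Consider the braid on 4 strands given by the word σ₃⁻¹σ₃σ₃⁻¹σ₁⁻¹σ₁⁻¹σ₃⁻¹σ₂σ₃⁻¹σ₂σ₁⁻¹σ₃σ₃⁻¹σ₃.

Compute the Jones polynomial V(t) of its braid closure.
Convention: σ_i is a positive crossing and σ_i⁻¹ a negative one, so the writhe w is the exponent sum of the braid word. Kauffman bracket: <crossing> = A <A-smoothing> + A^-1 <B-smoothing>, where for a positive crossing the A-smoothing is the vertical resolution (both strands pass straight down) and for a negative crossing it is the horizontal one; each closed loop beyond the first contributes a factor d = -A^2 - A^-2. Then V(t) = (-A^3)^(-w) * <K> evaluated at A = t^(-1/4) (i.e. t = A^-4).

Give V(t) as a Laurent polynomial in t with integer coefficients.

The presented braid s3^-1 s3 s3^-1 s1^-1 s1^-1 s3^-1 s2 s3^-1 s2 s1^-1 s3 s3^-1 s3 on 4 strands reduces by inverse Markov moves (closure unchanged at each step):
  Deconjugate: the word is γ·β·γ⁻¹ with γ = s3^-1 s3 (prefix) and γ⁻¹ = s3^-1 s3 (suffix); strip both.
  Deconjugate: the word is γ·β·γ⁻¹ with γ = s3^-1 (prefix) and γ⁻¹ = s3 (suffix); strip both.
Reduced to β = s1^-1 s1^-1 s3^-1 s2 s3^-1 s2 s1^-1 on 4 strands, 7 crossings.
Compute on β:
Braid: s1^-1 s1^-1 s3^-1 s2 s3^-1 s2 s1^-1 on 4 strands, 7 crossings.
Writhe w = (#positive) - (#negative) = 2 - 5 = -3.
Enumerate smoothing states for the bracket polynomial. There are 2^7 = 128 states.
Smooth each crossing (0=||, 1=⌣⌢); contribution A^(Σ sign_k(1-2s_k)) * d^(L-1).
Tabulate the states by total A-exponent and number of loops L (A-exp: L × count):
  A^7: L=5 ×1
  A^5: L=4 ×7
  A^3: L=3 ×20, L=5 ×1
  A^1: L=2 ×27, L=4 ×8
  A^-1: L=1 ×15, L=3 ×19, L=5 ×1
  A^-3: L=2 ×17, L=4 ×4
  A^-5: L=3 ×7
  A^-7: L=4 ×1
Each group contributes A^e * Σ count * d^(L-1):
Powers of d = -A^2 - A^-2: d^2 = A^4 + 2 + A^-4; d^3 = -A^6 - 3*A^2 - 3*A^-2 - A^-6; d^4 = A^8 + 4*A^4 + 6 + 4*A^-4 + A^-8.
  A^7 * (d^4) = A^15 + 4*A^11 + 6*A^7 + 4*A^3 + A^-1
  A^5 * (7*d^3) = -7*A^11 - 21*A^7 - 21*A^3 - 7*A^-1
  A^3 * (20*d^2 + d^4) = A^11 + 24*A^7 + 46*A^3 + 24*A^-1 + A^-5
  A^1 * (27*d + 8*d^3) = -8*A^7 - 51*A^3 - 51*A^-1 - 8*A^-5
  A^-1 * (15 + 19*d^2 + d^4) = A^7 + 23*A^3 + 59*A^-1 + 23*A^-5 + A^-9
  A^-3 * (17*d + 4*d^3) = -4*A^3 - 29*A^-1 - 29*A^-5 - 4*A^-9
  A^-5 * (7*d^2) = 7*A^-1 + 14*A^-5 + 7*A^-9
  A^-7 * (d^3) = -A^-1 - 3*A^-5 - 3*A^-9 - A^-13
Summing the groups: <K> = A^15 - 2*A^11 + 2*A^7 - 3*A^3 + 3*A^-1 - 2*A^-5 + A^-9 - A^-13
Normalise by the writhe: (-A^3)^(-w) = (-A^3)^(3) = -A^9, so f(A) = -A^9 * <K> = -A^24 + 2*A^20 - 2*A^16 + 3*A^12 - 3*A^8 + 2*A^4 - 1 + A^-4.
Substitute A = t^(-1/4), i.e. A^e → t^(-e/4): V(t) = t - 1 + 2*t^-1 - 3*t^-2 + 3*t^-3 - 2*t^-4 + 2*t^-5 - t^-6

Answer: t - 1 + 2*t^-1 - 3*t^-2 + 3*t^-3 - 2*t^-4 + 2*t^-5 - t^-6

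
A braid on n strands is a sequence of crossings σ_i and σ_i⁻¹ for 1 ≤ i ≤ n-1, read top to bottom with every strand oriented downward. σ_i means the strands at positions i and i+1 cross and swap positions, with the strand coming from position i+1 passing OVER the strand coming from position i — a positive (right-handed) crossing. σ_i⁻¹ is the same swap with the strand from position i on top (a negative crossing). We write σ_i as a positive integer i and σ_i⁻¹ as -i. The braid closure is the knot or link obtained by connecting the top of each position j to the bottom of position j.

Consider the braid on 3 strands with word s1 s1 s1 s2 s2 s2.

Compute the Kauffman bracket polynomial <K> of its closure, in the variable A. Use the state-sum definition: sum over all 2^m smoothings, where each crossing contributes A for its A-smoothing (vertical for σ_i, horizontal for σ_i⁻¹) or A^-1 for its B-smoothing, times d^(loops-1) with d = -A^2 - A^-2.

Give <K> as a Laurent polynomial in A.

A^10 + 2*A^2 - 2*A^-2 + A^-6 - 2*A^-10 + A^-14

Derivation:
Braid: s1 s1 s1 s2 s2 s2 on 3 strands, 6 crossings.
Writhe w = (#positive) - (#negative) = 6 - 0 = 6.
Enumerate smoothing states for the bracket polynomial. There are 2^6 = 64 states.
Each crossing splits two ways (0=vertical, 1=horizontal). The state's weight is A^(#A-smoothings - #B-smoothings) * d^(loops - 1).
Tabulate the states by total A-exponent and number of loops L (A-exp: L × count):
  A^6: L=3 ×1
  A^4: L=2 ×6
  A^2: L=1 ×9, L=3 ×6
  A^0: L=2 ×18, L=4 ×2
  A^-2: L=3 ×15
  A^-4: L=4 ×6
  A^-6: L=5 ×1
Each group contributes A^e * Σ count * d^(L-1):
Powers of d = -A^2 - A^-2: d^2 = A^4 + 2 + A^-4; d^3 = -A^6 - 3*A^2 - 3*A^-2 - A^-6; d^4 = A^8 + 4*A^4 + 6 + 4*A^-4 + A^-8.
  A^6 * (d^2) = A^10 + 2*A^6 + A^2
  A^4 * (6*d) = -6*A^6 - 6*A^2
  A^2 * (9 + 6*d^2) = 6*A^6 + 21*A^2 + 6*A^-2
  A^0 * (18*d + 2*d^3) = -2*A^6 - 24*A^2 - 24*A^-2 - 2*A^-6
  A^-2 * (15*d^2) = 15*A^2 + 30*A^-2 + 15*A^-6
  A^-4 * (6*d^3) = -6*A^2 - 18*A^-2 - 18*A^-6 - 6*A^-10
  A^-6 * (d^4) = A^2 + 4*A^-2 + 6*A^-6 + 4*A^-10 + A^-14
Summing the groups: <K> = A^10 + 2*A^2 - 2*A^-2 + A^-6 - 2*A^-10 + A^-14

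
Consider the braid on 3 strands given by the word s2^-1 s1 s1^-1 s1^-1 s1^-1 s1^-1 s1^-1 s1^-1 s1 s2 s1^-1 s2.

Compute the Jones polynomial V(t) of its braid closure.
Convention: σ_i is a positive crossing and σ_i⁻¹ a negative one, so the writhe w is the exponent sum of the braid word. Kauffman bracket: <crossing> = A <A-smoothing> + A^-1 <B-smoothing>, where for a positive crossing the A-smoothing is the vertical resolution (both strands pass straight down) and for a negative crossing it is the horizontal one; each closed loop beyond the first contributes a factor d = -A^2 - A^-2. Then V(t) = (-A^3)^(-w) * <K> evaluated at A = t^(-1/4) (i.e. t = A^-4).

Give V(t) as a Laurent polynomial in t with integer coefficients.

The presented braid s2^-1 s1 s1^-1 s1^-1 s1^-1 s1^-1 s1^-1 s1^-1 s1 s2 s1^-1 s2 on 3 strands reduces by inverse Markov moves (closure unchanged at each step):
  Deconjugate: the word is γ·β·γ⁻¹ with γ = s2^-1 s1 (prefix) and γ⁻¹ = s1^-1 s2 (suffix); strip both.
  Destabilize: the word has the form β·s2 where s2 occurs only as the final letter (β ∈ B_2); drop it and the last strand → 2 strands.
  Deconjugate: the word is γ·β·γ⁻¹ with γ = s1^-1 (prefix) and γ⁻¹ = s1 (suffix); strip both.
Reduced to β = s1^-1 s1^-1 s1^-1 s1^-1 s1^-1 on 2 strands, 5 crossings.
Compute on β:
Braid: s1^-1 s1^-1 s1^-1 s1^-1 s1^-1 on 2 strands, 5 crossings.
Writhe w = (#positive) - (#negative) = 0 - 5 = -5.
State-sum expansion of <K>. There are 2^5 = 32 states.
Smooth each crossing (0=||, 1=⌣⌢); contribution A^(Σ sign_k(1-2s_k)) * d^(L-1).
  state 00000: A-exp=-5, loops=2, term = A^-5 * d^1
  state 00001: A-exp=-3, loops=1, term = A^-3 * d^0
  state 00010: A-exp=-3, loops=1, term = A^-3 * d^0
  state 00011: A-exp=-1, loops=2, term = A^-1 * d^1
  state 00100: A-exp=-3, loops=1, term = A^-3 * d^0
  state 00101: A-exp=-1, loops=2, term = A^-1 * d^1
  state 00110: A-exp=-1, loops=2, term = A^-1 * d^1
  state 00111: A-exp=+1, loops=3, term = A^1 * d^2
  state 01000: A-exp=-3, loops=1, term = A^-3 * d^0
  state 01001: A-exp=-1, loops=2, term = A^-1 * d^1
  state 01010: A-exp=-1, loops=2, term = A^-1 * d^1
  state 01011: A-exp=+1, loops=3, term = A^1 * d^2
  state 01100: A-exp=-1, loops=2, term = A^-1 * d^1
  state 01101: A-exp=+1, loops=3, term = A^1 * d^2
  state 01110: A-exp=+1, loops=3, term = A^1 * d^2
  state 01111: A-exp=+3, loops=4, term = A^3 * d^3
  state 10000: A-exp=-3, loops=1, term = A^-3 * d^0
  state 10001: A-exp=-1, loops=2, term = A^-1 * d^1
  state 10010: A-exp=-1, loops=2, term = A^-1 * d^1
  state 10011: A-exp=+1, loops=3, term = A^1 * d^2
  state 10100: A-exp=-1, loops=2, term = A^-1 * d^1
  state 10101: A-exp=+1, loops=3, term = A^1 * d^2
  state 10110: A-exp=+1, loops=3, term = A^1 * d^2
  state 10111: A-exp=+3, loops=4, term = A^3 * d^3
  state 11000: A-exp=-1, loops=2, term = A^-1 * d^1
  state 11001: A-exp=+1, loops=3, term = A^1 * d^2
  state 11010: A-exp=+1, loops=3, term = A^1 * d^2
  state 11011: A-exp=+3, loops=4, term = A^3 * d^3
  state 11100: A-exp=+1, loops=3, term = A^1 * d^2
  state 11101: A-exp=+3, loops=4, term = A^3 * d^3
  state 11110: A-exp=+3, loops=4, term = A^3 * d^3
  state 11111: A-exp=+5, loops=5, term = A^5 * d^4
Collect the terms by A-exponent (count of states per loop number):
Powers of d = -A^2 - A^-2: d^2 = A^4 + 2 + A^-4; d^3 = -A^6 - 3*A^2 - 3*A^-2 - A^-6; d^4 = A^8 + 4*A^4 + 6 + 4*A^-4 + A^-8.
  A^5 * (d^4) = A^13 + 4*A^9 + 6*A^5 + 4*A + A^-3
  A^3 * (5*d^3) = -5*A^9 - 15*A^5 - 15*A - 5*A^-3
  A^1 * (10*d^2) = 10*A^5 + 20*A + 10*A^-3
  A^-1 * (10*d) = -10*A - 10*A^-3
  A^-3 * (5) = 5*A^-3
  A^-5 * (d) = -A^-3 - A^-7
Summing the groups: <K> = A^13 - A^9 + A^5 - A - A^-7
Normalise by the writhe: (-A^3)^(-w) = (-A^3)^(5) = -A^15, so f(A) = -A^15 * <K> = -A^28 + A^24 - A^20 + A^16 + A^8.
Substitute A = t^(-1/4), i.e. A^e → t^(-e/4): V(t) = t^-2 + t^-4 - t^-5 + t^-6 - t^-7

Answer: t^-2 + t^-4 - t^-5 + t^-6 - t^-7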